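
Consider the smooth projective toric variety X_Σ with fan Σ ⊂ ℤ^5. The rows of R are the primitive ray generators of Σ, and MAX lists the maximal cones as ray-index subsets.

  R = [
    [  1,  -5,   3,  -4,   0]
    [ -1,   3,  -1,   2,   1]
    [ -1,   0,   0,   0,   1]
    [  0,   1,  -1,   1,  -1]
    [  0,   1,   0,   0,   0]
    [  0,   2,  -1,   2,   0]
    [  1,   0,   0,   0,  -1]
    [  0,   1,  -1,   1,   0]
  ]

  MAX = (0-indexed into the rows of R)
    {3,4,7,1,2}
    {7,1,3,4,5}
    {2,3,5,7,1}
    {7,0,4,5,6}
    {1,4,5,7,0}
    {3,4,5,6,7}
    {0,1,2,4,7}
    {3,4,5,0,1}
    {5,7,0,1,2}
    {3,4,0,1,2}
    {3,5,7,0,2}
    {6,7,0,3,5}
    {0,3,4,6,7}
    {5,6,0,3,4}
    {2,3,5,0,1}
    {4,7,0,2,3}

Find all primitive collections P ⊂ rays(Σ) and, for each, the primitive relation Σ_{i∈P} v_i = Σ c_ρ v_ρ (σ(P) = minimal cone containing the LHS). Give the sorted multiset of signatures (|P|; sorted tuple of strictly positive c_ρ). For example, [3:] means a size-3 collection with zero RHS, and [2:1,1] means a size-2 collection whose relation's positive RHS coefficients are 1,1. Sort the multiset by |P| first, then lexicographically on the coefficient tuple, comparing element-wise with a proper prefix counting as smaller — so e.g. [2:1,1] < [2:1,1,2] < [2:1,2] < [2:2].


5 minimal non-faces of Δ(Σ) (on 8 rays):

  • {2,6}:  v_{2} + v_{6} = 0  ⇒ sig = [2:]
  • {1,6}:  v_{1} + v_{6} = v_{4} + v_{5}  ⇒ sig = [2:1,1]
  • {2,4,5}:  v_{2} + v_{4} + v_{5} = v_{1}  ⇒ sig = [3:1]
  • {0,1,3,7}:  v_{0} + v_{1} + v_{3} + v_{7} = 0  ⇒ sig = [4:]
  • {0,3,4,5,7}:  v_{0} + v_{3} + v_{4} + v_{5} + v_{7} = v_{6}  ⇒ sig = [5:1]

Signatures (|P|; sorted positive RHS coefficients), sorted:
[[2:], [2:1,1], [3:1], [4:], [5:1]]


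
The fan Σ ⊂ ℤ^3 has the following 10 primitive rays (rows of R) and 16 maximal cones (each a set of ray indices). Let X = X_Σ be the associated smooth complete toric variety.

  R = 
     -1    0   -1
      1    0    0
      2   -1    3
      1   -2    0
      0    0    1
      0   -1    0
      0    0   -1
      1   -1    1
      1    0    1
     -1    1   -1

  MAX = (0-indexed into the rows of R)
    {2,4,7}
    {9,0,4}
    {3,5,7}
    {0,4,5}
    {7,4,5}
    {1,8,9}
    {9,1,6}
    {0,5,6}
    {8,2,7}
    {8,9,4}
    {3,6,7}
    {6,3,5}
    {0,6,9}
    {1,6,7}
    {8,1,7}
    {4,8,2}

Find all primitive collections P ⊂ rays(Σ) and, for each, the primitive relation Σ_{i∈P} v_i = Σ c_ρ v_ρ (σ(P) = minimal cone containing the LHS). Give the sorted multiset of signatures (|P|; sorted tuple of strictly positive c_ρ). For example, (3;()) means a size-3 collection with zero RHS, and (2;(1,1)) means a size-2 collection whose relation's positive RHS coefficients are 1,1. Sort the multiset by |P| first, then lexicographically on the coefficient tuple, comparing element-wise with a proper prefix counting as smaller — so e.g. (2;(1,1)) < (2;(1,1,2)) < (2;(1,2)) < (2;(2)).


23 minimal non-faces of Δ(Σ) (on 10 rays):

  {0,8}:  v_{0} + v_{8} = 0  ⇒ sig = (2;())
  {4,6}:  v_{4} + v_{6} = 0  ⇒ sig = (2;())
  {7,9}:  v_{7} + v_{9} = 0  ⇒ sig = (2;())
  {0,1}:  v_{0} + v_{1} = v_{6}  ⇒ sig = (2;(1))
  {0,7}:  v_{0} + v_{7} = v_{5}  ⇒ sig = (2;(1))
  {1,4}:  v_{1} + v_{4} = v_{8}  ⇒ sig = (2;(1))
  {5,8}:  v_{5} + v_{8} = v_{7}  ⇒ sig = (2;(1))
  {5,9}:  v_{5} + v_{9} = v_{0}  ⇒ sig = (2;(1))
  {6,8}:  v_{6} + v_{8} = v_{1}  ⇒ sig = (2;(1))
  {0,2}:  v_{0} + v_{2} = v_{4} + v_{7}  ⇒ sig = (2;(1,1))
  {1,5}:  v_{1} + v_{5} = v_{6} + v_{7}  ⇒ sig = (2;(1,1))
  {2,6}:  v_{2} + v_{6} = v_{7} + v_{8}  ⇒ sig = (2;(1,1))
  {2,9}:  v_{2} + v_{9} = v_{4} + v_{8}  ⇒ sig = (2;(1,1))
  {3,4}:  v_{3} + v_{4} = v_{5} + v_{7}  ⇒ sig = (2;(1,1))
  {3,9}:  v_{3} + v_{9} = v_{5} + v_{6}  ⇒ sig = (2;(1,1))
  {0,3}:  v_{0} + v_{3} = 2·v_{5} + v_{6}  ⇒ sig = (2;(1,2))
  {1,2}:  v_{1} + v_{2} = v_{7} + 2·v_{8}  ⇒ sig = (2;(1,2))
  {2,5}:  v_{2} + v_{5} = v_{4} + 2·v_{7}  ⇒ sig = (2;(1,2))
  {3,8}:  v_{3} + v_{8} = v_{6} + 2·v_{7}  ⇒ sig = (2;(1,2))
  {1,3}:  v_{1} + v_{3} = 2·v_{6} + 2·v_{7}  ⇒ sig = (2;(2,2))
  {2,3}:  v_{2} + v_{3} = 3·v_{7}  ⇒ sig = (2;(3))
  {4,7,8}:  v_{4} + v_{7} + v_{8} = v_{2}  ⇒ sig = (3;(1))
  {5,6,7}:  v_{5} + v_{6} + v_{7} = v_{3}  ⇒ sig = (3;(1))

Hence PRS(X_Σ) =
    (2;())
    (2;())
    (2;())
    (2;(1))
    (2;(1))
    (2;(1))
    (2;(1))
    (2;(1))
    (2;(1))
    (2;(1,1))
    (2;(1,1))
    (2;(1,1))
    (2;(1,1))
    (2;(1,1))
    (2;(1,1))
    (2;(1,2))
    (2;(1,2))
    (2;(1,2))
    (2;(1,2))
    (2;(2,2))
    (2;(3))
    (3;(1))
    (3;(1))


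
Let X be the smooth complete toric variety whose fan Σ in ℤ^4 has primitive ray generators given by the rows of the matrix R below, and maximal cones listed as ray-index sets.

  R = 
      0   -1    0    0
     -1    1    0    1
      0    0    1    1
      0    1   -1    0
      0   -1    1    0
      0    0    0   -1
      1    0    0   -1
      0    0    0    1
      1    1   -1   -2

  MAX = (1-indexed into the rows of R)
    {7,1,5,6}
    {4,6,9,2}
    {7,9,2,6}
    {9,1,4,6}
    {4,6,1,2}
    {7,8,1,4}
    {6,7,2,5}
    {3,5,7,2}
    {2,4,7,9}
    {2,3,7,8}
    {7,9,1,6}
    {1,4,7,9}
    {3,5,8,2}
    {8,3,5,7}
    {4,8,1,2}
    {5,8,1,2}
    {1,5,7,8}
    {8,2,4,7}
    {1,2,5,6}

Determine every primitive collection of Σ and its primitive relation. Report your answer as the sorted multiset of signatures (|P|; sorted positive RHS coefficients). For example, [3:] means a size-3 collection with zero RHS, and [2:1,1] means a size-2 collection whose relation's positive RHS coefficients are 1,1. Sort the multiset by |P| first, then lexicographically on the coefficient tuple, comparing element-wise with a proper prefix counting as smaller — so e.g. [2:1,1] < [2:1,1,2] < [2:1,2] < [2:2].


Σ has 12 primitive collections:

  {4,5}:  v_{4} + v_{5} = 0  ⟹  sig = [2:]
  {6,8}:  v_{6} + v_{8} = 0  ⟹  sig = [2:]
  {1,3}:  v_{1} + v_{3} = v_{5} + v_{8}  ⟹  sig = [2:1,1]
  {5,9}:  v_{5} + v_{9} = v_{6} + v_{7}  ⟹  sig = [2:1,1]
  {8,9}:  v_{8} + v_{9} = v_{4} + v_{7}  ⟹  sig = [2:1,1]
  {3,4}:  v_{3} + v_{4} = v_{2} + v_{7} + v_{8}  ⟹  sig = [2:1,1,1]
  {3,6}:  v_{3} + v_{6} = v_{2} + v_{5} + v_{7}  ⟹  sig = [2:1,1,1]
  {3,9}:  v_{3} + v_{9} = v_{2} + 2·v_{7}  ⟹  sig = [2:1,2]
  {1,2,7}:  v_{1} + v_{2} + v_{7} = 0  ⟹  sig = [3:]
  {4,6,7}:  v_{4} + v_{6} + v_{7} = v_{9}  ⟹  sig = [3:1]
  {1,2,9}:  v_{1} + v_{2} + v_{9} = v_{4} + v_{6}  ⟹  sig = [3:1,1]
  {2,5,7,8}:  v_{2} + v_{5} + v_{7} + v_{8} = v_{3}  ⟹  sig = [4:1]

Hence PRS(X_Σ) =
    |P|=2: 8 collections, coeffs (), (), (1,1), (1,1), (1,1), (1,1,1), (1,1,1), (1,2)
    |P|=3: 3 collections, coeffs (), (1), (1,1)
    |P|=4: 1 collection, coeffs (1)


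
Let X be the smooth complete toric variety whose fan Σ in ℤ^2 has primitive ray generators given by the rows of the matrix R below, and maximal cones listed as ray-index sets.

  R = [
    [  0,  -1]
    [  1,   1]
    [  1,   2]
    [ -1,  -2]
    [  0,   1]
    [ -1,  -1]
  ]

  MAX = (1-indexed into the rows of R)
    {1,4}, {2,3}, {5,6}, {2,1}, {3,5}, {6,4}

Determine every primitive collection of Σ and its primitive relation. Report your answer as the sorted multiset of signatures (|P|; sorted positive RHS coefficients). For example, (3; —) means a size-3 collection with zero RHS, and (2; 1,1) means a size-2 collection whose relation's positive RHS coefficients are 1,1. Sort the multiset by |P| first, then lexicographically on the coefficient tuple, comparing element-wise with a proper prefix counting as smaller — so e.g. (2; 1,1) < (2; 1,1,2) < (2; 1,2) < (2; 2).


The 9 primitive collections of Σ (r=6, n=2):

  {1,5}:  v_{1} + v_{5} = 0  →  sig = (2; —)
  {2,6}:  v_{2} + v_{6} = 0  →  sig = (2; —)
  {3,4}:  v_{3} + v_{4} = 0  →  sig = (2; —)
  {1,3}:  v_{1} + v_{3} = v_{2}  →  sig = (2; 1)
  {1,6}:  v_{1} + v_{6} = v_{4}  →  sig = (2; 1)
  {2,4}:  v_{2} + v_{4} = v_{1}  →  sig = (2; 1)
  {2,5}:  v_{2} + v_{5} = v_{3}  →  sig = (2; 1)
  {3,6}:  v_{3} + v_{6} = v_{5}  →  sig = (2; 1)
  {4,5}:  v_{4} + v_{5} = v_{6}  →  sig = (2; 1)

so the primitive-relation signature multiset is
    (2; —)
    (2; —)
    (2; —)
    (2; 1)
    (2; 1)
    (2; 1)
    (2; 1)
    (2; 1)
    (2; 1)


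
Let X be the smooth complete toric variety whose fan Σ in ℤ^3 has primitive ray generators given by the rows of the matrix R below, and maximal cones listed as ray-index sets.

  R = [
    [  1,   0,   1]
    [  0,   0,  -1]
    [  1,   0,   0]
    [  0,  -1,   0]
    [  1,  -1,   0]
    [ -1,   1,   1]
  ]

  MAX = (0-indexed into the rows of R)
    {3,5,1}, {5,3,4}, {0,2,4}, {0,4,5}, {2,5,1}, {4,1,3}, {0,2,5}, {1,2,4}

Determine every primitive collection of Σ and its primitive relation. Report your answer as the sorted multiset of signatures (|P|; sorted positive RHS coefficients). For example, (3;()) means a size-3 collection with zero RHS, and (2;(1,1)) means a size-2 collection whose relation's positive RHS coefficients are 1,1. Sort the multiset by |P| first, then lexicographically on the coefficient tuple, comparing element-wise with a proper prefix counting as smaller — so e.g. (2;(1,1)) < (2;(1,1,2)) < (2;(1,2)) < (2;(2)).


5 minimal non-faces of Δ(Σ) (on 6 rays):

  P = {0,1}:  v_{0} + v_{1} = v_{2} ; sig = (2;(1))
  P = {2,3}:  v_{2} + v_{3} = v_{4} ; sig = (2;(1))
  P = {0,3}:  v_{0} + v_{3} = 2·v_{4} + v_{5} ; sig = (2;(1,2))
  P = {1,4,5}:  v_{1} + v_{4} + v_{5} = 0 ; sig = (3;())
  P = {2,4,5}:  v_{2} + v_{4} + v_{5} = v_{0} ; sig = (3;(1))

Signatures (|P|; sorted positive RHS coefficients), sorted:
[(2;(1)), (2;(1)), (2;(1,2)), (3;()), (3;(1))]


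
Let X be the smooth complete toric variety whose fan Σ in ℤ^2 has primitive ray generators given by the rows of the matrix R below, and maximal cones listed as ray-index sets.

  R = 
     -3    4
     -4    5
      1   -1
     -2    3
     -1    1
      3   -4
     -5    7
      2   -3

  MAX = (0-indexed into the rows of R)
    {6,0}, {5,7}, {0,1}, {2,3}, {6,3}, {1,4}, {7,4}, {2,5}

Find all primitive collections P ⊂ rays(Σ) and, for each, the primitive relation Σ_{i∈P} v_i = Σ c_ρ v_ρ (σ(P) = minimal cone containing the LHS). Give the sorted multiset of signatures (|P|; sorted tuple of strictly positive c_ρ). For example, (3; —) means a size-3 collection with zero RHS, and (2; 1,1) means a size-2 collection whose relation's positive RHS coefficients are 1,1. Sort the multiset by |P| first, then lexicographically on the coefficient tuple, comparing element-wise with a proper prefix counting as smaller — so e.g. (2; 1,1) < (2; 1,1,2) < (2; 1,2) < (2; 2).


Minimal non-faces — 20 found among 8 rays, 8 max cones:

  • {0,5}:  v_{0} + v_{5} = 0  ⇒ sig = (2; —)
  • {2,4}:  v_{2} + v_{4} = 0  ⇒ sig = (2; —)
  • {3,7}:  v_{3} + v_{7} = 0  ⇒ sig = (2; —)
  • {0,2}:  v_{0} + v_{2} = v_{3}  ⇒ sig = (2; 1)
  • {0,3}:  v_{0} + v_{3} = v_{6}  ⇒ sig = (2; 1)
  • {0,4}:  v_{0} + v_{4} = v_{1}  ⇒ sig = (2; 1)
  • {0,7}:  v_{0} + v_{7} = v_{4}  ⇒ sig = (2; 1)
  • {1,2}:  v_{1} + v_{2} = v_{0}  ⇒ sig = (2; 1)
  • {1,5}:  v_{1} + v_{5} = v_{4}  ⇒ sig = (2; 1)
  • {2,7}:  v_{2} + v_{7} = v_{5}  ⇒ sig = (2; 1)
  • {3,4}:  v_{3} + v_{4} = v_{0}  ⇒ sig = (2; 1)
  • {3,5}:  v_{3} + v_{5} = v_{2}  ⇒ sig = (2; 1)
  • {4,5}:  v_{4} + v_{5} = v_{7}  ⇒ sig = (2; 1)
  • {5,6}:  v_{5} + v_{6} = v_{3}  ⇒ sig = (2; 1)
  • {6,7}:  v_{6} + v_{7} = v_{0}  ⇒ sig = (2; 1)
  • {1,3}:  v_{1} + v_{3} = 2·v_{0}  ⇒ sig = (2; 2)
  • {1,7}:  v_{1} + v_{7} = 2·v_{4}  ⇒ sig = (2; 2)
  • {2,6}:  v_{2} + v_{6} = 2·v_{3}  ⇒ sig = (2; 2)
  • {4,6}:  v_{4} + v_{6} = 2·v_{0}  ⇒ sig = (2; 2)
  • {1,6}:  v_{1} + v_{6} = 3·v_{0}  ⇒ sig = (2; 3)

Signatures (|P|; sorted positive RHS coefficients), sorted:
    (2; —)
    (2; —)
    (2; —)
    (2; 1)
    (2; 1)
    (2; 1)
    (2; 1)
    (2; 1)
    (2; 1)
    (2; 1)
    (2; 1)
    (2; 1)
    (2; 1)
    (2; 1)
    (2; 1)
    (2; 2)
    (2; 2)
    (2; 2)
    (2; 2)
    (2; 3)


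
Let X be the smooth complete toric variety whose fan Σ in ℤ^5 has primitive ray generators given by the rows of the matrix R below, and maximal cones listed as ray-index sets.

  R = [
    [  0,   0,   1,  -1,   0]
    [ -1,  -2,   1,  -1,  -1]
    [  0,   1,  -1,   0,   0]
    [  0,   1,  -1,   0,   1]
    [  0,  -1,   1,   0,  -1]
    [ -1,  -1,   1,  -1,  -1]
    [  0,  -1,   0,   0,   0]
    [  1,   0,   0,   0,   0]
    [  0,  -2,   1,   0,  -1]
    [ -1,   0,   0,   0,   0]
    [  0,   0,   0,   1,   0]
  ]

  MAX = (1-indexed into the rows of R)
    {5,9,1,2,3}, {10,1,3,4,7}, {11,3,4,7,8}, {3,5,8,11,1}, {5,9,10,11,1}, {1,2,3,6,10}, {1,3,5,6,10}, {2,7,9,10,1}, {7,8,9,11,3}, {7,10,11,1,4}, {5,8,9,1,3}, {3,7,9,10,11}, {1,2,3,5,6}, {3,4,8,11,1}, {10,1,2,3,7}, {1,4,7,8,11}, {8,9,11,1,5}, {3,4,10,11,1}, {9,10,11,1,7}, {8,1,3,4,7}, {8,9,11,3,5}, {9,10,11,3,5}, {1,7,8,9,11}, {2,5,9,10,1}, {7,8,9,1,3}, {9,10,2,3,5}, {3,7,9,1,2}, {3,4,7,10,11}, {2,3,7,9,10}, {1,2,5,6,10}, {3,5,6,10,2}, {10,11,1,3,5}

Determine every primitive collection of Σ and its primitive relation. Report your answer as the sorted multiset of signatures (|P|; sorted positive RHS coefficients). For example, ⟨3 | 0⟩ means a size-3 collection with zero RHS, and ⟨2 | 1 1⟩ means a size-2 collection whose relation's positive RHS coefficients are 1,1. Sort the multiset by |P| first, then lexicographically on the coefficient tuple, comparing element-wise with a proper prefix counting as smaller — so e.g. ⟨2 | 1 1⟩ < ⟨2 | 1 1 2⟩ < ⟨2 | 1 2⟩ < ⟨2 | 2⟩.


|primitive collections| = 16. Relations:

  P={4,5}:  v_{4} + v_{5} = 0 ; sig = ⟨2 | 0⟩
  P={8,10}:  v_{8} + v_{10} = 0 ; sig = ⟨2 | 0⟩
  P={4,9}:  v_{4} + v_{9} = v_{7} ; sig = ⟨2 | 1⟩
  P={5,7}:  v_{5} + v_{7} = v_{9} ; sig = ⟨2 | 1⟩
  P={6,7}:  v_{6} + v_{7} = v_{2} ; sig = ⟨2 | 1⟩
  P={2,11}:  v_{2} + v_{11} = v_{9} + v_{10} ; sig = ⟨2 | 1 1⟩
  P={6,9}:  v_{6} + v_{9} = v_{2} + v_{5} ; sig = ⟨2 | 1 1⟩
  P={6,11}:  v_{6} + v_{11} = v_{5} + v_{10} ; sig = ⟨2 | 1 1⟩
  P={6,8}:  v_{6} + v_{8} = v_{1} + v_{3} + v_{9} ; sig = ⟨2 | 1 1 1⟩
  P={2,8}:  v_{2} + v_{8} = v_{1} + v_{3} + v_{7} + v_{9} ; sig = ⟨2 | 1 1 1 1⟩
  P={4,6}:  v_{4} + v_{6} = v_{1} + v_{3} + v_{7} + v_{10} ; sig = ⟨2 | 1 1 1 1⟩
  P={2,4}:  v_{2} + v_{4} = v_{1} + v_{3} + 2·v_{7} + v_{10} ; sig = ⟨2 | 1 1 1 2⟩
  P={1,3,7,11}:  v_{1} + v_{3} + v_{7} + v_{11} = 0 ; sig = ⟨4 | 0⟩
  P={1,3,9,10}:  v_{1} + v_{3} + v_{9} + v_{10} = v_{6} ; sig = ⟨4 | 1⟩
  P={1,3,9,11}:  v_{1} + v_{3} + v_{9} + v_{11} = v_{5} ; sig = ⟨4 | 1⟩
  P={1,2,3,5,10}:  v_{1} + v_{2} + v_{3} + v_{5} + v_{10} = 2·v_{6} ; sig = ⟨5 | 2⟩

Signatures (|P|; sorted positive RHS coefficients), sorted:
    |P|=2: 12 collections, coeffs (), (), (1), (1), (1), (1,1), (1,1), (1,1), (1,1,1), (1,1,1,1), (1,1,1,1), (1,1,1,2)
    |P|=4: 3 collections, coeffs (), (1), (1)
    |P|=5: 1 collection, coeffs (2)


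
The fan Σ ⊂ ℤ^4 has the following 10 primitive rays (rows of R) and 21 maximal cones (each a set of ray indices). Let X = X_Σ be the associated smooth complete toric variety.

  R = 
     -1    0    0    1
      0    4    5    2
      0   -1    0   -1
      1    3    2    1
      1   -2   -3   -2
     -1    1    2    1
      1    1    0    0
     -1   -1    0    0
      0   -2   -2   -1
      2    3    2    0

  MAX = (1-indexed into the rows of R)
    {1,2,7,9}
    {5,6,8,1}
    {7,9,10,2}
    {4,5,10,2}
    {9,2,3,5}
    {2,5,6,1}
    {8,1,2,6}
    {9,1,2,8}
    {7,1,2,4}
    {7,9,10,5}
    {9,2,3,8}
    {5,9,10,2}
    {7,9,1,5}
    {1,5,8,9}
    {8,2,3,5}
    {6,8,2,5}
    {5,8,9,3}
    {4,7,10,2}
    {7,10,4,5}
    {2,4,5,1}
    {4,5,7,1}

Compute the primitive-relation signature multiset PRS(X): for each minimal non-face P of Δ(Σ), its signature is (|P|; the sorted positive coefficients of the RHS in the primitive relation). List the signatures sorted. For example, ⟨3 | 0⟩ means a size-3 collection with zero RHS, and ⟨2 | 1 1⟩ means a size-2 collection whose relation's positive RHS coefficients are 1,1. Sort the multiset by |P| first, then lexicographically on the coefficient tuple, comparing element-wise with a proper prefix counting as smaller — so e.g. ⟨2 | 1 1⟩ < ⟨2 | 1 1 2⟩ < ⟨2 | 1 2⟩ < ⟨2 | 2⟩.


|primitive collections| = 18. Relations:

  P={7,8}:  v_{7} + v_{8} = 0 — sig = ⟨2 | 0⟩
  P={1,3}:  v_{1} + v_{3} = v_{8} — sig = ⟨2 | 1⟩
  P={1,10}:  v_{1} + v_{10} = v_{4} — sig = ⟨2 | 1⟩
  P={4,9}:  v_{4} + v_{9} = v_{7} — sig = ⟨2 | 1⟩
  P={6,9}:  v_{6} + v_{9} = v_{8} — sig = ⟨2 | 1⟩
  P={3,4}:  v_{3} + v_{4} = v_{2} + v_{5} — sig = ⟨2 | 1 1⟩
  P={8,10}:  v_{8} + v_{10} = v_{2} + v_{5} — sig = ⟨2 | 1 1⟩
  P={3,7}:  v_{3} + v_{7} = v_{2} + v_{5} + v_{9} — sig = ⟨2 | 1 1 1⟩
  P={4,8}:  v_{4} + v_{8} = v_{1} + v_{2} + v_{5} — sig = ⟨2 | 1 1 1⟩
  P={6,7}:  v_{6} + v_{7} = v_{1} + v_{2} + v_{5} — sig = ⟨2 | 1 1 1⟩
  P={3,6}:  v_{3} + v_{6} = v_{2} + v_{5} + 2·v_{8} — sig = ⟨2 | 1 1 2⟩
  P={3,10}:  v_{3} + v_{10} = 2·v_{2} + 2·v_{5} + v_{9} — sig = ⟨2 | 1 2 2⟩
  P={6,10}:  v_{6} + v_{10} = v_{1} + 2·v_{2} + 2·v_{5} — sig = ⟨2 | 1 2 2⟩
  P={4,6}:  v_{4} + v_{6} = 2·v_{1} + 2·v_{2} + 2·v_{5} — sig = ⟨2 | 2 2 2⟩
  P={2,5,7}:  v_{2} + v_{5} + v_{7} = v_{10} — sig = ⟨3 | 1⟩
  P={1,2,5,9}:  v_{1} + v_{2} + v_{5} + v_{9} = 0 — sig = ⟨4 | 0⟩
  P={1,2,5,8}:  v_{1} + v_{2} + v_{5} + v_{8} = v_{6} — sig = ⟨4 | 1⟩
  P={2,5,8,9}:  v_{2} + v_{5} + v_{8} + v_{9} = v_{3} — sig = ⟨4 | 1⟩

Signatures (|P|; sorted positive RHS coefficients), sorted:
{ ⟨2 | 0⟩,  ⟨2 | 1⟩ ×4,  ⟨2 | 1 1⟩ ×2,  ⟨2 | 1 1 1⟩ ×3,  ⟨2 | 1 1 2⟩,  ⟨2 | 1 2 2⟩ ×2,  ⟨2 | 2 2 2⟩,  ⟨3 | 1⟩,  ⟨4 | 0⟩,  ⟨4 | 1⟩ ×2 }


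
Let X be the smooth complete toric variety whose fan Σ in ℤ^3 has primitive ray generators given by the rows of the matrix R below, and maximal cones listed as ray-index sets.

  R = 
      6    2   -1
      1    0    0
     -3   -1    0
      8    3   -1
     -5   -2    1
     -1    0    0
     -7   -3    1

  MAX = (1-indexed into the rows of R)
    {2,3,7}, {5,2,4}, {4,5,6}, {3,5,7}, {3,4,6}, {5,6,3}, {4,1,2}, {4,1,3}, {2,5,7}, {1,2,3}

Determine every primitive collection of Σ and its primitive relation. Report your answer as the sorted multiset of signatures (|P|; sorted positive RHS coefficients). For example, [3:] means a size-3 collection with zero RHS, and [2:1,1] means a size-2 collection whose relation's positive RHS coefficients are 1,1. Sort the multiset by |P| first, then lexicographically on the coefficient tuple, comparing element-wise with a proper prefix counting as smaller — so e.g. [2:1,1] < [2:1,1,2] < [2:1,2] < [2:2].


Σ has 9 primitive collections:

  P={2,6}:  v_{2} + v_{6} = 0 — sig = [2:]
  P={1,5}:  v_{1} + v_{5} = v_{2} — sig = [2:1]
  P={4,7}:  v_{4} + v_{7} = v_{2} — sig = [2:1]
  P={1,6}:  v_{1} + v_{6} = v_{3} + v_{4} — sig = [2:1,1]
  P={6,7}:  v_{6} + v_{7} = v_{3} + v_{5} — sig = [2:1,1]
  P={1,7}:  v_{1} + v_{7} = 2·v_{2} + v_{3} — sig = [2:1,2]
  P={3,4,5}:  v_{3} + v_{4} + v_{5} = 0 — sig = [3:]
  P={2,3,4}:  v_{2} + v_{3} + v_{4} = v_{1} — sig = [3:1]
  P={2,3,5}:  v_{2} + v_{3} + v_{5} = v_{7} — sig = [3:1]

Signatures (|P|; sorted positive RHS coefficients), sorted:
    [2:]
    [2:1]
    [2:1]
    [2:1,1]
    [2:1,1]
    [2:1,2]
    [3:]
    [3:1]
    [3:1]


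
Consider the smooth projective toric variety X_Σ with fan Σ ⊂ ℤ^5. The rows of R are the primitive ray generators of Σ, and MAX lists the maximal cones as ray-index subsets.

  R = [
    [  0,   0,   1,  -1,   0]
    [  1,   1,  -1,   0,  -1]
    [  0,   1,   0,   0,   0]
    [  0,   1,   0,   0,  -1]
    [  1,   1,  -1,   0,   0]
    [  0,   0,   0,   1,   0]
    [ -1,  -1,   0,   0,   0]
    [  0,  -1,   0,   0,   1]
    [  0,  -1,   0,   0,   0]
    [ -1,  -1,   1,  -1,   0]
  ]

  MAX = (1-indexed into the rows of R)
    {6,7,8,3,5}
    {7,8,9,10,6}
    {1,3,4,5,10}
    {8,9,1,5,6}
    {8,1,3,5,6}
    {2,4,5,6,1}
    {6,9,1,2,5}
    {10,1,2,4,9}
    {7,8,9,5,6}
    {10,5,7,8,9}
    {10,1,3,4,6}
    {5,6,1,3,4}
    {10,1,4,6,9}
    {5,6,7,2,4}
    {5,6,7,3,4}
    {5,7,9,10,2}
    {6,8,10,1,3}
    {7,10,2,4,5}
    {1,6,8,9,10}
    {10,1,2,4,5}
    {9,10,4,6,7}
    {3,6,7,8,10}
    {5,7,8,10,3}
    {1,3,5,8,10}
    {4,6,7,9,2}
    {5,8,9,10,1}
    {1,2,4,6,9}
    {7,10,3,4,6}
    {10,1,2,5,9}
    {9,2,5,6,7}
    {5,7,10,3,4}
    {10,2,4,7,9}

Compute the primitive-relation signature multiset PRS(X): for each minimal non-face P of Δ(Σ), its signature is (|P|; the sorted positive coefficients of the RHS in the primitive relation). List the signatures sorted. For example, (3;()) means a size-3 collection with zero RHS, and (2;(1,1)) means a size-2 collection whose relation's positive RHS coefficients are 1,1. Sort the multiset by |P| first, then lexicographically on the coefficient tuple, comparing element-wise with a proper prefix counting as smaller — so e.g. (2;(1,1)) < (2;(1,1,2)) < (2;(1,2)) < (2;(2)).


8 minimal non-faces of Δ(Σ) (on 10 rays):

  • {3,9}:  v_{3} + v_{9} = 0  so sig = (2;())
  • {4,8}:  v_{4} + v_{8} = 0  so sig = (2;())
  • {1,7}:  v_{1} + v_{7} = v_{10}  so sig = (2;(1))
  • {2,3}:  v_{2} + v_{3} = v_{4} + v_{5}  so sig = (2;(1,1))
  • {2,8}:  v_{2} + v_{8} = v_{5} + v_{9}  so sig = (2;(1,1))
  • {5,6,10}:  v_{5} + v_{6} + v_{10} = 0  so sig = (3;())
  • {4,5,9}:  v_{4} + v_{5} + v_{9} = v_{2}  so sig = (3;(1))
  • {2,6,10}:  v_{2} + v_{6} + v_{10} = v_{4} + v_{9}  so sig = (3;(1,1))

so the primitive-relation signature multiset is
[(2;()), (2;()), (2;(1)), (2;(1,1)), (2;(1,1)), (3;()), (3;(1)), (3;(1,1))]


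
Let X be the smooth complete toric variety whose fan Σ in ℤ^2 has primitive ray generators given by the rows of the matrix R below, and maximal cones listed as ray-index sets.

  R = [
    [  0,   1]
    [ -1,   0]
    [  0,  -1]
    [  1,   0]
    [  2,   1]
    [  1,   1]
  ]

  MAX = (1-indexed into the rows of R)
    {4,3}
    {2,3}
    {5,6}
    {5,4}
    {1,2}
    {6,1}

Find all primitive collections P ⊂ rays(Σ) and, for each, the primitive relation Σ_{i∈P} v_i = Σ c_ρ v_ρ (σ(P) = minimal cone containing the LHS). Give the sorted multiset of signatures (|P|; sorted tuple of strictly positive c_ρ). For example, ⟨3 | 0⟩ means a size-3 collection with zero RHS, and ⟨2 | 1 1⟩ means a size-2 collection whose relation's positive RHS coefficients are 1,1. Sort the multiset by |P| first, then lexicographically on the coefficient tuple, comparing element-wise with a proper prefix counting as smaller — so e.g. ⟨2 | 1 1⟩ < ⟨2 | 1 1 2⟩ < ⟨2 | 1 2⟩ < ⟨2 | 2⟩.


Minimal non-faces — 9 found among 6 rays, 6 max cones:

  {1,3}:  v_{1} + v_{3} = 0 — sig = ⟨2 | 0⟩
  {2,4}:  v_{2} + v_{4} = 0 — sig = ⟨2 | 0⟩
  {1,4}:  v_{1} + v_{4} = v_{6} — sig = ⟨2 | 1⟩
  {2,5}:  v_{2} + v_{5} = v_{6} — sig = ⟨2 | 1⟩
  {2,6}:  v_{2} + v_{6} = v_{1} — sig = ⟨2 | 1⟩
  {3,6}:  v_{3} + v_{6} = v_{4} — sig = ⟨2 | 1⟩
  {4,6}:  v_{4} + v_{6} = v_{5} — sig = ⟨2 | 1⟩
  {1,5}:  v_{1} + v_{5} = 2·v_{6} — sig = ⟨2 | 2⟩
  {3,5}:  v_{3} + v_{5} = 2·v_{4} — sig = ⟨2 | 2⟩

so the primitive-relation signature multiset is
[⟨2 | 0⟩, ⟨2 | 0⟩, ⟨2 | 1⟩, ⟨2 | 1⟩, ⟨2 | 1⟩, ⟨2 | 1⟩, ⟨2 | 1⟩, ⟨2 | 2⟩, ⟨2 | 2⟩]


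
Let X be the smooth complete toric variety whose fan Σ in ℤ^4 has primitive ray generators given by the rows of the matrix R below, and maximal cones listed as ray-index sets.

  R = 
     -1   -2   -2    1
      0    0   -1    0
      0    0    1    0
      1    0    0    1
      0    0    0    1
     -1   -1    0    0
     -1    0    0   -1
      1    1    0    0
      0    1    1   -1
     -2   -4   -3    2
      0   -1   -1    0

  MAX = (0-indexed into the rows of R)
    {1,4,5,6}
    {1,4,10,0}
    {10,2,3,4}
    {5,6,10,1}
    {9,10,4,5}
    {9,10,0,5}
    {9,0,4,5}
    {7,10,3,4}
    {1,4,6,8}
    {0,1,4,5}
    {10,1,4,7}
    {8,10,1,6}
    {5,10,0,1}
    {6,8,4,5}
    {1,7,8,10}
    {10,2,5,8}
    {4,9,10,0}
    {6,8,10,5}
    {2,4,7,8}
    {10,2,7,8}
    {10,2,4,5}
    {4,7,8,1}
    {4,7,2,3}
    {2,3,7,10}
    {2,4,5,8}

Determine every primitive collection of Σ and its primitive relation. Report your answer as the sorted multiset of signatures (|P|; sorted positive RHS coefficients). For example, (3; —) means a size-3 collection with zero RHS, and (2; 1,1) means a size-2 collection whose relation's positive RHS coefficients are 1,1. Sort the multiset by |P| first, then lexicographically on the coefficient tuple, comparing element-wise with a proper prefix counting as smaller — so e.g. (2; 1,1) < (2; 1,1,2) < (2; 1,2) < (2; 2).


Primitive collections (25):

  • {1,2}:  v_{1} + v_{2} = 0 — sig = (2; —)
  • {3,6}:  v_{3} + v_{6} = 0 — sig = (2; —)
  • {5,7}:  v_{5} + v_{7} = 0 — sig = (2; —)
  • {0,8}:  v_{0} + v_{8} = v_{1} + v_{5} — sig = (2; 1,1)
  • {2,6}:  v_{2} + v_{6} = v_{5} + v_{8} — sig = (2; 1,1)
  • {3,8}:  v_{3} + v_{8} = v_{2} + v_{7} — sig = (2; 1,1)
  • {6,7}:  v_{6} + v_{7} = v_{1} + v_{8} — sig = (2; 1,1)
  • {8,9}:  v_{8} + v_{9} = v_{0} + v_{5} — sig = (2; 1,1)
  • {0,2}:  v_{0} + v_{2} = v_{4} + v_{5} + v_{10} — sig = (2; 1,1,1)
  • {0,7}:  v_{0} + v_{7} = v_{1} + v_{4} + v_{10} — sig = (2; 1,1,1)
  • {1,3}:  v_{1} + v_{3} = v_{4} + v_{7} + v_{10} — sig = (2; 1,1,1)
  • {3,5}:  v_{3} + v_{5} = v_{2} + v_{4} + v_{10} — sig = (2; 1,1,1)
  • {7,9}:  v_{7} + v_{9} = v_{0} + v_{4} + v_{10} — sig = (2; 1,1,1)
  • {6,9}:  v_{6} + v_{9} = v_{0} + v_{1} + 2·v_{5} — sig = (2; 1,1,2)
  • {3,9}:  v_{3} + v_{9} = 3·v_{4} + v_{5} + 3·v_{10} — sig = (2; 1,3,3)
  • {1,9}:  v_{1} + v_{9} = 2·v_{0} — sig = (2; 2)
  • {0,3}:  v_{0} + v_{3} = 2·v_{4} + 2·v_{10} — sig = (2; 2,2)
  • {0,6}:  v_{0} + v_{6} = 2·v_{1} + 2·v_{5} — sig = (2; 2,2)
  • {2,9}:  v_{2} + v_{9} = 2·v_{4} + 2·v_{5} + 2·v_{10} — sig = (2; 2,2,2)
  • {4,8,10}:  v_{4} + v_{8} + v_{10} = 0 — sig = (3; —)
  • {1,5,8}:  v_{1} + v_{5} + v_{8} = v_{6} — sig = (3; 1)
  • {4,6,10}:  v_{4} + v_{6} + v_{10} = v_{1} + v_{5} — sig = (3; 1,1)
  • {0,4,5,10}:  v_{0} + v_{4} + v_{5} + v_{10} = v_{9} — sig = (4; 1)
  • {1,4,5,10}:  v_{1} + v_{4} + v_{5} + v_{10} = v_{0} — sig = (4; 1)
  • {2,4,7,10}:  v_{2} + v_{4} + v_{7} + v_{10} = v_{3} — sig = (4; 1)

Signatures (|P|; sorted positive RHS coefficients), sorted:
    (2; —)
    (2; —)
    (2; —)
    (2; 1,1)
    (2; 1,1)
    (2; 1,1)
    (2; 1,1)
    (2; 1,1)
    (2; 1,1,1)
    (2; 1,1,1)
    (2; 1,1,1)
    (2; 1,1,1)
    (2; 1,1,1)
    (2; 1,1,2)
    (2; 1,3,3)
    (2; 2)
    (2; 2,2)
    (2; 2,2)
    (2; 2,2,2)
    (3; —)
    (3; 1)
    (3; 1,1)
    (4; 1)
    (4; 1)
    (4; 1)


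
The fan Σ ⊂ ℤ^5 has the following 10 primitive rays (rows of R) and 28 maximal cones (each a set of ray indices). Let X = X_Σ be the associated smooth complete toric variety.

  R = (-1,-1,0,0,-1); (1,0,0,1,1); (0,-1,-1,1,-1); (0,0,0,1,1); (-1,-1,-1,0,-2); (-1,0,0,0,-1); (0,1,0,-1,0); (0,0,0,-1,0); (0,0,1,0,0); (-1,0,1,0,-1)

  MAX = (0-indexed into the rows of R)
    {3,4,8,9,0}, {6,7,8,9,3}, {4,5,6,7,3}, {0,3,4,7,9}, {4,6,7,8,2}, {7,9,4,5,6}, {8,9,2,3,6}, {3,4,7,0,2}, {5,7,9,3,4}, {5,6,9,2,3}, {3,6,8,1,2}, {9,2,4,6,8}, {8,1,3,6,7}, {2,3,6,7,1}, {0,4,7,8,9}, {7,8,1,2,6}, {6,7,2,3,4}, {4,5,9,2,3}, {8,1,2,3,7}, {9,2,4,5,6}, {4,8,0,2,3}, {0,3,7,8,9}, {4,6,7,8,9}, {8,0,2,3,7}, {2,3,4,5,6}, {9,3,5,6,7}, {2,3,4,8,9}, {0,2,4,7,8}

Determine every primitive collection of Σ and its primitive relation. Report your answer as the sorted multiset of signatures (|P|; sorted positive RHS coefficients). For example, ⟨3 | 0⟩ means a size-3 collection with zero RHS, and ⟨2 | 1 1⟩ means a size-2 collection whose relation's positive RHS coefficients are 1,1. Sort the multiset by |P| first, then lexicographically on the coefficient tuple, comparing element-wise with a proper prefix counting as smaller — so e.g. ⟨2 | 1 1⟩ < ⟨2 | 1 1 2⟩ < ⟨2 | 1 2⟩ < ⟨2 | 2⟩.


The 14 primitive collections of Σ (r=10, n=5):

  {1,4}:  v_{1} + v_{4} = v_{2} ; sig = ⟨2 | 1⟩
  {5,8}:  v_{5} + v_{8} = v_{9} ; sig = ⟨2 | 1⟩
  {0,6}:  v_{0} + v_{6} = v_{5} + v_{7} ; sig = ⟨2 | 1 1⟩
  {0,1}:  v_{0} + v_{1} = v_{2} + v_{3} + v_{7} + v_{8} ; sig = ⟨2 | 1 1 1 1⟩
  {0,5}:  v_{0} + v_{5} = v_{3} + v_{4} + v_{7} + v_{9} ; sig = ⟨2 | 1 1 1 1⟩
  {1,5}:  v_{1} + v_{5} = v_{2} + v_{3} + v_{6} + v_{8} ; sig = ⟨2 | 1 1 1 1⟩
  {1,9}:  v_{1} + v_{9} = v_{2} + v_{3} + v_{6} + 2·v_{8} ; sig = ⟨2 | 1 1 1 2⟩
  {2,5,7}:  v_{2} + v_{5} + v_{7} = v_{4} ; sig = ⟨3 | 1⟩
  {2,7,9}:  v_{2} + v_{7} + v_{9} = v_{4} + v_{8} ; sig = ⟨3 | 1 1⟩
  {0,2,9}:  v_{0} + v_{2} + v_{9} = v_{3} + 2·v_{4} + 2·v_{8} ; sig = ⟨3 | 1 2 2⟩
  {3,4,6,8}:  v_{3} + v_{4} + v_{6} + v_{8} = v_{5} ; sig = ⟨4 | 1⟩
  {3,4,7,8}:  v_{3} + v_{4} + v_{7} + v_{8} = v_{0} ; sig = ⟨4 | 1⟩
  {3,4,6,9}:  v_{3} + v_{4} + v_{6} + v_{9} = 2·v_{5} ; sig = ⟨4 | 2⟩
  {2,3,6,7,8}:  v_{2} + v_{3} + v_{6} + v_{7} + v_{8} = 0 ; sig = ⟨5 | 0⟩

Hence PRS(X_Σ) =
[⟨2 | 1⟩, ⟨2 | 1⟩, ⟨2 | 1 1⟩, ⟨2 | 1 1 1 1⟩, ⟨2 | 1 1 1 1⟩, ⟨2 | 1 1 1 1⟩, ⟨2 | 1 1 1 2⟩, ⟨3 | 1⟩, ⟨3 | 1 1⟩, ⟨3 | 1 2 2⟩, ⟨4 | 1⟩, ⟨4 | 1⟩, ⟨4 | 2⟩, ⟨5 | 0⟩]


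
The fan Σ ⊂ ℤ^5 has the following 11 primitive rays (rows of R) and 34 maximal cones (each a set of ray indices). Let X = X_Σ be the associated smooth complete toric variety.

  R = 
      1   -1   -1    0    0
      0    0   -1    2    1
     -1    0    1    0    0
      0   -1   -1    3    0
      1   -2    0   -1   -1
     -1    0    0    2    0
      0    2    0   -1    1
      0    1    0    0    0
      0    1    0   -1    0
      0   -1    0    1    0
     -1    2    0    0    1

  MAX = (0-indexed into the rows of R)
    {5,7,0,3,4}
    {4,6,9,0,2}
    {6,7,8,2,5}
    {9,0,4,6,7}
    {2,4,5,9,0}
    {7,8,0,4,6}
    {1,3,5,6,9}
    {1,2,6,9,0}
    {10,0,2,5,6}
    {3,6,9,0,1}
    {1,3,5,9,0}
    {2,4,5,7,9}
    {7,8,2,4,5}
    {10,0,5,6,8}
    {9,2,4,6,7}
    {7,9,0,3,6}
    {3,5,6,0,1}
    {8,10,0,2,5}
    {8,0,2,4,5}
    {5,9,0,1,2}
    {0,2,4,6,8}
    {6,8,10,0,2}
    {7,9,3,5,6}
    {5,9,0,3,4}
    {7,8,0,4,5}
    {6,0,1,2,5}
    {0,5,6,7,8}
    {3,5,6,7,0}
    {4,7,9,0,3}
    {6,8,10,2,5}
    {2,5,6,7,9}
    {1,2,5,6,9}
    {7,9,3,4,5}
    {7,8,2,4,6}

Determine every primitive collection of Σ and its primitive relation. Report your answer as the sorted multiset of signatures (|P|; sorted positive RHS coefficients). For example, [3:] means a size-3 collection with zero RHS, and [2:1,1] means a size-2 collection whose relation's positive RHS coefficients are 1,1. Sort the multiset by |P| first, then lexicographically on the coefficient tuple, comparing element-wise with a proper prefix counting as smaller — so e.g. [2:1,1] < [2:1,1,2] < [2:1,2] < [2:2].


Minimal non-faces — 17 found among 11 rays, 34 max cones:

  {8,9}:  v_{8} + v_{9} = 0  →  sig = [2:]
  {1,4}:  v_{1} + v_{4} = v_{0} + v_{9}  →  sig = [2:1,1]
  {1,7}:  v_{1} + v_{7} = v_{3} + v_{6}  →  sig = [2:1,1]
  {2,3}:  v_{2} + v_{3} = v_{5} + v_{9}  →  sig = [2:1,1]
  {1,8}:  v_{1} + v_{8} = v_{0} + v_{5} + v_{6}  →  sig = [2:1,1,1]
  {3,8}:  v_{3} + v_{8} = v_{0} + v_{5} + v_{7}  →  sig = [2:1,1,1]
  {4,10}:  v_{4} + v_{10} = v_{0} + v_{2} + v_{8}  →  sig = [2:1,1,1]
  {7,10}:  v_{7} + v_{10} = v_{5} + v_{6} + v_{8}  →  sig = [2:1,1,1]
  {9,10}:  v_{9} + v_{10} = v_{0} + v_{2} + v_{5} + v_{6}  →  sig = [2:1,1,1,1]
  {3,10}:  v_{3} + v_{10} = v_{0} + 2·v_{5} + v_{6}  →  sig = [2:1,1,2]
  {1,10}:  v_{1} + v_{10} = 2·v_{0} + v_{2} + 2·v_{5} + 2·v_{6}  →  sig = [2:1,2,2,2]
  {0,2,7}:  v_{0} + v_{2} + v_{7} = 0  →  sig = [3:]
  {4,5,6}:  v_{4} + v_{5} + v_{6} = 0  →  sig = [3:]
  {3,4,6}:  v_{3} + v_{4} + v_{6} = v_{0} + v_{7} + v_{9}  →  sig = [3:1,1,1]
  {0,5,6,9}:  v_{0} + v_{5} + v_{6} + v_{9} = v_{1}  →  sig = [4:1]
  {0,5,7,9}:  v_{0} + v_{5} + v_{7} + v_{9} = v_{3}  →  sig = [4:1]
  {0,2,5,6,8}:  v_{0} + v_{2} + v_{5} + v_{6} + v_{8} = v_{10}  →  sig = [5:1]

Sorted signature multiset PRS(X):
{ [2:],  [2:1,1] ×3,  [2:1,1,1] ×4,  [2:1,1,1,1],  [2:1,1,2],  [2:1,2,2,2],  [3:] ×2,  [3:1,1,1],  [4:1] ×2,  [5:1] }


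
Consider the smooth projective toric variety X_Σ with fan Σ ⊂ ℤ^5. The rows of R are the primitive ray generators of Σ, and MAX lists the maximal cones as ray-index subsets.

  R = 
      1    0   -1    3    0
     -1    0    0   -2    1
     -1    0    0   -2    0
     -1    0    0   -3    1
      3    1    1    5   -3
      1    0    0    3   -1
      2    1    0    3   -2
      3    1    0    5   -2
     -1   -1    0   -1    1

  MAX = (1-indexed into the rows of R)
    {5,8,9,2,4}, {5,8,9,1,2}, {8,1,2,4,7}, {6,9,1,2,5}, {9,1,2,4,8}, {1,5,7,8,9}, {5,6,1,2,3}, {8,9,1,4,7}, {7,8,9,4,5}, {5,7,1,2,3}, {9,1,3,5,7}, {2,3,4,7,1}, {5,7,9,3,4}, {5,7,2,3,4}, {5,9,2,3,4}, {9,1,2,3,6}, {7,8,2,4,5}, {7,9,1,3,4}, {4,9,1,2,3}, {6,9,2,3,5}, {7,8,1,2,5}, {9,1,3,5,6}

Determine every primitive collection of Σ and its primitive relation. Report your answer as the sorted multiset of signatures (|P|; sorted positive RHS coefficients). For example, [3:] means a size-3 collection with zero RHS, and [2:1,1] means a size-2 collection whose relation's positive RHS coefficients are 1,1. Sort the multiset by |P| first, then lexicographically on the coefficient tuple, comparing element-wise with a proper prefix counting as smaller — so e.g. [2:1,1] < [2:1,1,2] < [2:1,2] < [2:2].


Δ(Σ) — 9 vertices, 7 min non-faces:

  P={4,6}:  v_{4} + v_{6} = 0  →  sig = [2:]
  P={3,8}:  v_{3} + v_{8} = v_{7}  →  sig = [2:1]
  P={6,8}:  v_{6} + v_{8} = v_{1} + v_{5}  →  sig = [2:1,1]
  P={6,7}:  v_{6} + v_{7} = v_{1} + v_{3} + v_{5}  →  sig = [2:1,1,1]
  P={2,7,9}:  v_{2} + v_{7} + v_{9} = 0  →  sig = [3:]
  P={1,4,5}:  v_{1} + v_{4} + v_{5} = v_{8}  →  sig = [3:1]
  P={1,2,3,5,9}:  v_{1} + v_{2} + v_{3} + v_{5} + v_{9} = v_{6}  →  sig = [5:1]

Signatures (|P|; sorted positive RHS coefficients), sorted:
    |P|=2: 4 collections, coeffs (), (1), (1,1), (1,1,1)
    |P|=3: 2 collections, coeffs (), (1)
    |P|=5: 1 collection, coeffs (1)


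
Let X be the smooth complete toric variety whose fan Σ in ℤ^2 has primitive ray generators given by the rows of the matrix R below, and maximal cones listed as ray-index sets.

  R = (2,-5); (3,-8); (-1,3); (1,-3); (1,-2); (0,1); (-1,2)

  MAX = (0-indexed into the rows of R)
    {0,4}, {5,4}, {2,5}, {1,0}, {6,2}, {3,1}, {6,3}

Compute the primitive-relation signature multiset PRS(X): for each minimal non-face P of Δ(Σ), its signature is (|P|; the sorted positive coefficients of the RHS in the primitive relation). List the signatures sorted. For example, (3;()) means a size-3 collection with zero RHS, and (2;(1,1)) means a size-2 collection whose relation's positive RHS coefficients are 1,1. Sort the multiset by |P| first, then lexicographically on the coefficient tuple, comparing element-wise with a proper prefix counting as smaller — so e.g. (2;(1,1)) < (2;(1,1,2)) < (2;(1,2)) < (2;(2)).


14 collections generate NE(X_Σ); each relation:

  P={2,3}:  v_{2} + v_{3} = 0  →  sig = (2;())
  P={4,6}:  v_{4} + v_{6} = 0  →  sig = (2;())
  P={0,2}:  v_{0} + v_{2} = v_{4}  →  sig = (2;(1))
  P={0,3}:  v_{0} + v_{3} = v_{1}  →  sig = (2;(1))
  P={0,6}:  v_{0} + v_{6} = v_{3}  →  sig = (2;(1))
  P={1,2}:  v_{1} + v_{2} = v_{0}  →  sig = (2;(1))
  P={2,4}:  v_{2} + v_{4} = v_{5}  →  sig = (2;(1))
  P={3,4}:  v_{3} + v_{4} = v_{0}  →  sig = (2;(1))
  P={3,5}:  v_{3} + v_{5} = v_{4}  →  sig = (2;(1))
  P={5,6}:  v_{5} + v_{6} = v_{2}  →  sig = (2;(1))
  P={1,5}:  v_{1} + v_{5} = v_{0} + v_{4}  →  sig = (2;(1,1))
  P={0,5}:  v_{0} + v_{5} = 2·v_{4}  →  sig = (2;(2))
  P={1,4}:  v_{1} + v_{4} = 2·v_{0}  →  sig = (2;(2))
  P={1,6}:  v_{1} + v_{6} = 2·v_{3}  →  sig = (2;(2))

Hence PRS(X_Σ) =
    |P|=2: 14 collections, coeffs (), (), (1), (1), (1), (1), (1), (1), (1), (1), (1,1), (2), (2), (2)


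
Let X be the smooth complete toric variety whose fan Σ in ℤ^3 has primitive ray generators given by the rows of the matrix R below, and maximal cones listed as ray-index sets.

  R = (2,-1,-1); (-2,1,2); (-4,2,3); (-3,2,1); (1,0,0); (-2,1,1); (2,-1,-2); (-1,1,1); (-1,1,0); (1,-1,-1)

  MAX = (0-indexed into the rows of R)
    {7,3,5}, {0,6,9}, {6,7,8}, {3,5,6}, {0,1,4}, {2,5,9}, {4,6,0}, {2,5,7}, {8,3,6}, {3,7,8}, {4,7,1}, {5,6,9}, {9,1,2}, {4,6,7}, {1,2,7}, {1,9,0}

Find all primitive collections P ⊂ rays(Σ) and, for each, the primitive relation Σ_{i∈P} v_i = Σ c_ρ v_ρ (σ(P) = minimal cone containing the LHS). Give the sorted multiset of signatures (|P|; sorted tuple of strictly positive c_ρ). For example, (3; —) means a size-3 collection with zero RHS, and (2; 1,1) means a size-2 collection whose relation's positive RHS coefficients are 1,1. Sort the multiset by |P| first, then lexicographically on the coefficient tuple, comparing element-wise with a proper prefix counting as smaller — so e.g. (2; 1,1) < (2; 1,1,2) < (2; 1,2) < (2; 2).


|primitive collections| = 23. Relations:

  P={0,5}:  v_{0} + v_{5} = 0 ; sig = (2; —)
  P={1,6}:  v_{1} + v_{6} = 0 ; sig = (2; —)
  P={7,9}:  v_{7} + v_{9} = 0 ; sig = (2; —)
  P={0,2}:  v_{0} + v_{2} = v_{1} ; sig = (2; 1)
  P={0,3}:  v_{0} + v_{3} = v_{8} ; sig = (2; 1)
  P={0,7}:  v_{0} + v_{7} = v_{4} ; sig = (2; 1)
  P={1,5}:  v_{1} + v_{5} = v_{2} ; sig = (2; 1)
  P={2,6}:  v_{2} + v_{6} = v_{5} ; sig = (2; 1)
  P={4,5}:  v_{4} + v_{5} = v_{7} ; sig = (2; 1)
  P={4,9}:  v_{4} + v_{9} = v_{0} ; sig = (2; 1)
  P={5,8}:  v_{5} + v_{8} = v_{3} ; sig = (2; 1)
  P={0,8}:  v_{0} + v_{8} = v_{6} + v_{7} ; sig = (2; 1,1)
  P={1,8}:  v_{1} + v_{8} = v_{5} + v_{7} ; sig = (2; 1,1)
  P={2,4}:  v_{2} + v_{4} = v_{1} + v_{7} ; sig = (2; 1,1)
  P={3,4}:  v_{3} + v_{4} = v_{7} + v_{8} ; sig = (2; 1,1)
  P={8,9}:  v_{8} + v_{9} = v_{5} + v_{6} ; sig = (2; 1,1)
  P={1,3}:  v_{1} + v_{3} = 2·v_{5} + v_{7} ; sig = (2; 1,2)
  P={2,8}:  v_{2} + v_{8} = 2·v_{5} + v_{7} ; sig = (2; 1,2)
  P={3,9}:  v_{3} + v_{9} = 2·v_{5} + v_{6} ; sig = (2; 1,2)
  P={4,8}:  v_{4} + v_{8} = v_{6} + 2·v_{7} ; sig = (2; 1,2)
  P={2,3}:  v_{2} + v_{3} = 3·v_{5} + v_{7} ; sig = (2; 1,3)
  P={5,6,7}:  v_{5} + v_{6} + v_{7} = v_{8} ; sig = (3; 1)
  P={3,6,7}:  v_{3} + v_{6} + v_{7} = 2·v_{8} ; sig = (3; 2)

Sorted signature multiset PRS(X):
[(2; —), (2; —), (2; —), (2; 1), (2; 1), (2; 1), (2; 1), (2; 1), (2; 1), (2; 1), (2; 1), (2; 1,1), (2; 1,1), (2; 1,1), (2; 1,1), (2; 1,1), (2; 1,2), (2; 1,2), (2; 1,2), (2; 1,2), (2; 1,3), (3; 1), (3; 2)]


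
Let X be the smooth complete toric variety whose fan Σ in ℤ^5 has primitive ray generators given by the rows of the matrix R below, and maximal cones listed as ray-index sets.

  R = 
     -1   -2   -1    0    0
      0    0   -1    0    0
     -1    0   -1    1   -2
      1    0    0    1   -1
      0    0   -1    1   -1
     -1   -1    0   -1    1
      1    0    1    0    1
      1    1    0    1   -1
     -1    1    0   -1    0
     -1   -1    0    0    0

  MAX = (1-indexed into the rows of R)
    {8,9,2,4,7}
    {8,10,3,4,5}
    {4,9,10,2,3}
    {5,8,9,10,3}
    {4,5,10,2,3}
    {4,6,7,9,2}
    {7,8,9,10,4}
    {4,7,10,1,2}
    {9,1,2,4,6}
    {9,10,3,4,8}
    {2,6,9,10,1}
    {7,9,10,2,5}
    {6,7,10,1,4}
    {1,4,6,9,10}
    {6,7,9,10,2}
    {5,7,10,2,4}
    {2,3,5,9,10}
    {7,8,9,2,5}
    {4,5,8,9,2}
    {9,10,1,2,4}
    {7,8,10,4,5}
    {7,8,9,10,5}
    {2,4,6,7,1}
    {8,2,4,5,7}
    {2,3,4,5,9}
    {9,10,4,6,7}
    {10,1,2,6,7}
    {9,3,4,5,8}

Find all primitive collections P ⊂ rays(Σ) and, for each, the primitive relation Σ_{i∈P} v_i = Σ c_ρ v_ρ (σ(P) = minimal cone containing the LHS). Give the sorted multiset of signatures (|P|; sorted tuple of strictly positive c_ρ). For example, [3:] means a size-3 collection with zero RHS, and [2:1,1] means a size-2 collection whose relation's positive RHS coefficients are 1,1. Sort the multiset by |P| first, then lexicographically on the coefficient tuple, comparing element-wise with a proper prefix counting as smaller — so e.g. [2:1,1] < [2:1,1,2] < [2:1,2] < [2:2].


Σ has 14 primitive collections:

  {6,8}:  v_{6} + v_{8} = 0  ⟹  sig = [2:]
  {3,7}:  v_{3} + v_{7} = v_{8} + v_{10}  ⟹  sig = [2:1,1]
  {5,6}:  v_{5} + v_{6} = v_{2} + v_{10}  ⟹  sig = [2:1,1]
  {1,8}:  v_{1} + v_{8} = v_{2} + v_{4} + v_{10}  ⟹  sig = [2:1,1,1]
  {3,6}:  v_{3} + v_{6} = v_{2} + v_{4} + v_{9} + 2·v_{10}  ⟹  sig = [2:1,1,1,2]
  {1,5}:  v_{1} + v_{5} = 2·v_{2} + v_{4} + 2·v_{10}  ⟹  sig = [2:1,2,2]
  {1,3}:  v_{1} + v_{3} = 2·v_{2} + 2·v_{4} + v_{9} + 3·v_{10}  ⟹  sig = [2:1,2,2,3]
  {1,7,9}:  v_{1} + v_{7} + v_{9} = v_{6}  ⟹  sig = [3:1]
  {2,8,10}:  v_{2} + v_{8} + v_{10} = v_{5}  ⟹  sig = [3:1]
  {2,3,8}:  v_{2} + v_{3} + v_{8} = v_{4} + 2·v_{5} + v_{9}  ⟹  sig = [3:1,1,2]
  {2,4,6,10}:  v_{2} + v_{4} + v_{6} + v_{10} = v_{1}  ⟹  sig = [4:1]
  {4,5,7,9}:  v_{4} + v_{5} + v_{7} + v_{9} = v_{8}  ⟹  sig = [4:1]
  {4,5,9,10}:  v_{4} + v_{5} + v_{9} + v_{10} = v_{3}  ⟹  sig = [4:1]
  {2,4,7,9,10}:  v_{2} + v_{4} + v_{7} + v_{9} + v_{10} = 0  ⟹  sig = [5:]

Hence PRS(X_Σ) =
    |P|=2: 7 collections, coeffs (), (1,1), (1,1), (1,1,1), (1,1,1,2), (1,2,2), (1,2,2,3)
    |P|=3: 3 collections, coeffs (1), (1), (1,1,2)
    |P|=4: 3 collections, coeffs (1), (1), (1)
    |P|=5: 1 collection, coeffs ()
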